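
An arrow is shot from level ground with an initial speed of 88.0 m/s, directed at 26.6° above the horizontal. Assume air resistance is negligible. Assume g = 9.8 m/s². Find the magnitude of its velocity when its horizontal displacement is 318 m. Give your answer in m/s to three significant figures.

vₓ = 88.00 cos 26.6° = 78.69 m/s; v_y0 = 88.00 sin 26.6° = 39.40 m/s.
At x = 318 m, t = x/vₓ = 318/78.69 = 4.041 s.
Vertical velocity there: v_y = v_y0 − g t = 39.40 − 9.80 × 4.041 = −0.2029 m/s.
Speed: √(vₓ² + v_y²) = √(78.69² + 0.2029²) = 78.69 m/s.

78.7 m/s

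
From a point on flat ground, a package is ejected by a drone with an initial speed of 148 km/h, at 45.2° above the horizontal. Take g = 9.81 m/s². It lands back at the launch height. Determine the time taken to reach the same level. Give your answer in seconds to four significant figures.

5.947 s

Convert: 148 km/h = 148/3.6 = 41.11 m/s.
Resolve: vₓ = 41.11 cos 45.2° = 28.97 m/s and v_y0 = 41.11 sin 45.2° = 29.17 m/s.
Landing at launch height ⇒ T = 2 v_y0 / g = 2 × 29.17 / 9.81 = 5.947 s.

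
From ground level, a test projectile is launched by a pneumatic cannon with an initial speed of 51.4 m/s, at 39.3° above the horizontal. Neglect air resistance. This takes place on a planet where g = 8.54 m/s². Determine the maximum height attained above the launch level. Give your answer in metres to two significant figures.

62 m

Resolve: vₓ = 51.40 cos 39.3° = 39.78 m/s and v_y0 = 51.40 sin 39.3° = 32.56 m/s.
Maximum height: H = v_y0² / (2g) = 32.56² / (2 × 8.54) = 62.05 m.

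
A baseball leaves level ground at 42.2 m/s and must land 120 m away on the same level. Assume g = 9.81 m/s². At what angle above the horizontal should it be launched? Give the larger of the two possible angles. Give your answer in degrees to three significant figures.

R = v₀² sin 2θ / g gives sin 2θ = gR/v₀² = 9.81·120/42.2² = 0.6610.
2θ = 41.38° or 180° − 41.38° = 138.6°, so θ = 20.69° or 69.31°.
The larger angle is 69.31°.

69.3°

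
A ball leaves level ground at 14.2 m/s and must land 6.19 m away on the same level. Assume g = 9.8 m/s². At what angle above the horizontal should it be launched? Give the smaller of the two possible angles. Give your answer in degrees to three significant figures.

R = v₀² sin 2θ / g gives sin 2θ = gR/v₀² = 9.80·6.19/14.2² = 0.3008.
2θ = 17.51° or 180° − 17.51° = 162.5°, so θ = 8.754° or 81.25°.
The smaller angle is 8.754°.

8.75°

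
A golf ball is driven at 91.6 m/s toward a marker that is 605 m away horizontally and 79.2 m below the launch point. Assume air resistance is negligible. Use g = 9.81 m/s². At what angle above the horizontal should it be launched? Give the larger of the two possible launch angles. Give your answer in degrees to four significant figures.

Trajectory: y = x tanθ − g x² (1 + tan²θ)/(2v₀²). With x = 605, y = −79.2, v₀ = 91.6, g = 9.81:
214.0 tan²θ − 605 tanθ + (134.8) = 0.
tanθ = [605 ± √(605² − 4 × 214.0 × (134.8))] / (2 × 214.0) = (605 ± 500.7) / 427.9, giving tanθ = 0.2438 or 2.584.
θ = 13.70° or 68.84°; the larger is 68.84°.

68.84°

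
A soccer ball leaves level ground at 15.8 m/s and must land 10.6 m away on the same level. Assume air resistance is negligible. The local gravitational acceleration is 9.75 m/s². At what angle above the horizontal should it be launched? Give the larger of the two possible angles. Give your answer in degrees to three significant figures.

77.8°

From R = (v₀²/g) sin 2θ: sin 2θ = 9.75 × 10.6 / 249.64 = 0.4140.
2θ = 24.46° or 180° − 24.46° = 155.5°, so θ = 12.23° or 77.77°.
The larger angle is 77.77°.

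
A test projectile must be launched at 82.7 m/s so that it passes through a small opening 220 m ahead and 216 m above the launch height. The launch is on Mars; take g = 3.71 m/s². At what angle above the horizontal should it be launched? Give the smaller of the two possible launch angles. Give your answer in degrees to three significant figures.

Trajectory: y = x tanθ − g x² (1 + tan²θ)/(2v₀²). With x = 220, y = 216, v₀ = 82.7, g = 3.71:
13.13 tan²θ − 220 tanθ + (229.1) = 0.
tanθ = [220 ± √(220² − 4 × 13.13 × (229.1))] / (2 × 13.13) = (220 ± 190.7) / 26.25, giving tanθ = 1.116 or 15.64.
θ = 48.13° or 86.34°; the smaller is 48.13°.

48.1°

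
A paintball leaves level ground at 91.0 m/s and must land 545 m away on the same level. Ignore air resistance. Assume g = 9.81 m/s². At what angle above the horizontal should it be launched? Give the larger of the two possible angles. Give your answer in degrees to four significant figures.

R = v₀² sin 2θ / g gives sin 2θ = gR/v₀² = 9.81·545/91.0² = 0.6456.
2θ = 40.21° or 180° − 40.21° = 139.8°, so θ = 20.11° or 69.89°.
The larger angle is 69.89°.

69.89°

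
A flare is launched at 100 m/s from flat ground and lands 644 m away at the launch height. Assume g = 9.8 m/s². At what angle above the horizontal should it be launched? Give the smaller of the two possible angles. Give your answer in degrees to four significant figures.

19.57°

Level-ground range R = v₀² sin(2θ)/g ⇒ sin(2θ) = gR/v₀² = 9.80 × 644 / 100² = 0.6311.
2θ = 39.13° or 180° − 39.13° = 140.9°, so θ = 19.57° or 70.43°.
The smaller angle is 19.57°.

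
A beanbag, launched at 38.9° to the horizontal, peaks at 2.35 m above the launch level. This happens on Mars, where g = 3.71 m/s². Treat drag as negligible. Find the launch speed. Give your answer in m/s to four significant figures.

At the peak v_y = 0, so v_y0 = √(2gH) = √(2 × 3.71 × 2.35) = 4.176 m/s.
v_y0 = v₀ sin θ ⇒ v₀ = 4.176 / sin 38.9° = 6.650 m/s.

6.650 m/s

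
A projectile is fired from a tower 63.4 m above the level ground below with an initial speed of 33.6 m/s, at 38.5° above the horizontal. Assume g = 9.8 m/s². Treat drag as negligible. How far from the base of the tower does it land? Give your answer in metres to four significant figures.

Horizontal component vₓ = 33.60 cos 38.5° = 26.30 m/s; vertical v_y0 = 33.60 sin 38.5° = 20.92 m/s.
Vertical motion (up positive, ground at y = 0): 4.900 t² − (20.92) t − 63.4 = 0, so t = (20.92 + √(20.92² + 2·9.80·63.4)) / 9.80 = (20.92 + 40.99) / 9.80 = 6.317 s.
Horizontal distance: R = vₓ t = 26.30 × 6.317 = 166.1 m.

166.1 m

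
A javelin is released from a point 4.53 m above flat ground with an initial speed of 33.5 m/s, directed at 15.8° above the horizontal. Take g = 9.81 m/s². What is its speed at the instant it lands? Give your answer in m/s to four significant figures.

Horizontal component vₓ = 33.50 cos 15.8° = 32.23 m/s; vertical v_y0 = 33.50 sin 15.8° = 9.121 m/s.
Vertical motion (up positive, ground at y = 0): 4.905 t² − (9.121) t − 4.53 = 0, so t = (9.121 + √(9.121² + 2·9.81·4.53)) / 9.81 = (9.121 + 13.12) / 9.81 = 2.267 s.
Vertical velocity at impact: v_y = v_y0 − g t = 9.121 − 9.81 × 2.267 = −13.12 m/s.
Speed: |v| = √(vₓ² + v_y²) = √(32.23² + 13.12²) = 34.80 m/s.

34.80 m/s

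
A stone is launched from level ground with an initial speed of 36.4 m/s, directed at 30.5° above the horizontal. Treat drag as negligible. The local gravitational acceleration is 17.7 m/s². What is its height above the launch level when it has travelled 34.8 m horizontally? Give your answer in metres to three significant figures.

Resolve: vₓ = 36.40 cos 30.5° = 31.36 m/s and v_y0 = 36.40 sin 30.5° = 18.47 m/s.
At x = 34.8 m, t = x/vₓ = 34.8/31.36 = 1.110 s.
Height: y = v_y0 t − ½ g t² = 18.47 × 1.110 − 8.850 × 1.110² = 20.50 − 10.90 = 9.603 m.

9.60 m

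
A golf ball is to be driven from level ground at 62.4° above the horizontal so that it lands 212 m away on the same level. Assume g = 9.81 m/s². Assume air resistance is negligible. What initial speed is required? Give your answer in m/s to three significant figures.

50.3 m/s

From R = (v₀² / g) sin 2θ: v₀ = √(gR / sin 2θ).
v₀ = √(9.81 × 212 / sin 124.8°) = √(2080 / 0.8211) = √2532.7 = 50.33 m/s.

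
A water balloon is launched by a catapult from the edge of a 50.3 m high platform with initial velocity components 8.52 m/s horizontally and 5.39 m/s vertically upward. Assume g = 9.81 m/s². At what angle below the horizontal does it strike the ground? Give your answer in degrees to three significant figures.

75.0°

With up positive and y = 0 at the ground: y(t) = 50.3 + (5.390) t − 4.905 t². Setting y = 0 and taking the positive root: t = [5.390 + √(5.390² + 2·9.81·50.3)] / 9.81 = (5.390 + 31.87) / 9.81 = 3.799 s.
At impact: v_y = v_y0 − g t = −31.87 m/s; vₓ = 8.520 m/s.
Angle below horizontal: arctan(|v_y|/vₓ) = arctan(31.87/8.520) = 75.03°.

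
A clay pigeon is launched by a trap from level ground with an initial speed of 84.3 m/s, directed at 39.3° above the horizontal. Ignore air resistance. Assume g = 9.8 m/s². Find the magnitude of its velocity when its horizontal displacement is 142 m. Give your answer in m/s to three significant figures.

Resolve: vₓ = 84.30 cos 39.3° = 65.23 m/s and v_y0 = 84.30 sin 39.3° = 53.39 m/s.
Time to reach x = 142 m: t = x/vₓ = 142/65.23 = 2.177 s.
Vertical velocity there: v_y = v_y0 − g t = 53.39 − 9.80 × 2.177 = 32.06 m/s.
Speed: √(vₓ² + v_y²) = √(65.23² + 32.06²) = 72.69 m/s.

72.7 m/s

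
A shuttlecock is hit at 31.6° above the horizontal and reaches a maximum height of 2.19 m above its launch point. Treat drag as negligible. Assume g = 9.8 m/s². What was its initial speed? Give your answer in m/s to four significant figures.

12.50 m/s

At the peak v_y = 0, so v_y0 = √(2gH) = √(2 × 9.80 × 2.19) = 6.552 m/s.
v_y0 = v₀ sin θ ⇒ v₀ = 6.552 / sin 31.6° = 12.50 m/s.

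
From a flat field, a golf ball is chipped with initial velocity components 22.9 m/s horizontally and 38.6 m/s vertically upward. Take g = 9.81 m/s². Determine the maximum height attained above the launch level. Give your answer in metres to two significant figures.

76 m

Peak height H = v_y0² / (2g) = 1490.0 / 19.62 = 75.94 m.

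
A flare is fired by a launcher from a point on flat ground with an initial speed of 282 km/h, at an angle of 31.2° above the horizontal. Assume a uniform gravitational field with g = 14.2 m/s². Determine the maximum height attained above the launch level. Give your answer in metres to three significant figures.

Convert: 282 km/h = 282/3.6 = 78.33 m/s.
Resolve: vₓ = 78.33 cos 31.2° = 67.00 m/s and v_y0 = 78.33 sin 31.2° = 40.58 m/s.
Peak height H = v_y0² / (2g) = 1646.6 / 28.40 = 57.98 m.

58.0 m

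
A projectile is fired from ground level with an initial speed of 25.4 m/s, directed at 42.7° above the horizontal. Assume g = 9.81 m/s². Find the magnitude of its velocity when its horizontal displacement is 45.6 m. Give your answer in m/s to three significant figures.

19.8 m/s

Resolve: vₓ = 25.40 cos 42.7° = 18.67 m/s and v_y0 = 25.40 sin 42.7° = 17.23 m/s.
Time to reach x = 45.6 m: t = x/vₓ = 45.6/18.67 = 2.443 s.
Vertical velocity there: v_y = v_y0 − g t = 17.23 − 9.81 × 2.443 = −6.739 m/s.
Speed: √(vₓ² + v_y²) = √(18.67² + 6.739²) = 19.85 m/s.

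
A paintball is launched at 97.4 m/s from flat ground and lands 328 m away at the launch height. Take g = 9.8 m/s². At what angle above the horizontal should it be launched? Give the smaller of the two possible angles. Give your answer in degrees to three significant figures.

Level-ground range R = v₀² sin(2θ)/g ⇒ sin(2θ) = gR/v₀² = 9.80 × 328 / 97.4² = 0.3388.
2θ = 19.81° or 180° − 19.81° = 160.2°, so θ = 9.903° or 80.10°.
The smaller angle is 9.903°.

9.90°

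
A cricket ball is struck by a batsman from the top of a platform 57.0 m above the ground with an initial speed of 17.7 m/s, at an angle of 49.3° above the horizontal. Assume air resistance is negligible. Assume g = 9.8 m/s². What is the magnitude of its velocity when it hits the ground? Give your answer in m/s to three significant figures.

Horizontal component vₓ = 17.70 cos 49.3° = 11.54 m/s; vertical v_y0 = 17.70 sin 49.3° = 13.42 m/s.
The projectile lands when y = 57.0 + (13.42) t − ½·9.80·t² = 0. Positive root: t = (13.42 + √(13.42² + 2·9.80·57.0)) / 9.80 = (13.42 + 36.02) / 9.80 = 5.045 s.
Vertical velocity at impact: v_y = v_y0 − g t = 13.42 − 9.80 × 5.045 = −36.02 m/s.
Speed: |v| = √(vₓ² + v_y²) = √(11.54² + 36.02²) = 37.82 m/s.

37.8 m/s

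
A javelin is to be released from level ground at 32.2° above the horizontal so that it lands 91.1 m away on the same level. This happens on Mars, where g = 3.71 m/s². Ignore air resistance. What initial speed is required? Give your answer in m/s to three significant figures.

19.4 m/s

On level ground R = v₀² sin 2θ / g ⇒ v₀ = √(gR / sin 2θ).
v₀ = √(3.71 × 91.1 / sin 64.40°) = √(338.0 / 0.9018) = √374.77 = 19.36 m/s.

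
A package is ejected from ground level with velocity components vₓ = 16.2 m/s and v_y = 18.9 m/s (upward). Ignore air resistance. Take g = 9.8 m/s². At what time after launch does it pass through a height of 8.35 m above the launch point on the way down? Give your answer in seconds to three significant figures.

Set y = v_y0 t − ½ g t² = 8.35: 4.900 t² − 18.90 t + 8.35 = 0.
t = [18.90 ± √(18.90² − 2·9.80·8.35)] / 9.80 = (18.90 ± 13.91) / 9.80, so t = 0.5090 s or t = 3.348 s.
The descending-branch root is 3.348 s.

3.35 s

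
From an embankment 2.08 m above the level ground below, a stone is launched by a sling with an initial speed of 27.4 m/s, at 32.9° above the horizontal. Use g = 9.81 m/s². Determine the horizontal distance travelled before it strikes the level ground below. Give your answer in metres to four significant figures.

Components: vₓ = 27.40 cos 32.9° = 23.01 m/s, v_y0 = 27.40 sin 32.9° = 14.88 m/s.
The projectile lands when y = 2.08 + (14.88) t − ½·9.81·t² = 0. Positive root: t = (14.88 + √(14.88² + 2·9.81·2.08)) / 9.81 = (14.88 + 16.20) / 9.81 = 3.168 s.
Horizontal distance: R = vₓ t = 23.01 × 3.168 = 72.88 m.

72.88 m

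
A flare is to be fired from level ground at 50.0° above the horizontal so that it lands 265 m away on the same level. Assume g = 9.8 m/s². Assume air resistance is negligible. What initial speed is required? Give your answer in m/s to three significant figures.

51.4 m/s

On level ground R = v₀² sin 2θ / g ⇒ v₀ = √(gR / sin 2θ).
v₀ = √(9.80 × 265 / sin 100.0°) = √(2597 / 0.9848) = √2637.1 = 51.35 m/s.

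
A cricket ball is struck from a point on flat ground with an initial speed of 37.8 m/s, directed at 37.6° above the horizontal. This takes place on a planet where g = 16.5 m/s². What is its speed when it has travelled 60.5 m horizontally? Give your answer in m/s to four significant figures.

Components: vₓ = 37.80 cos 37.6° = 29.95 m/s, v_y0 = 37.80 sin 37.6° = 23.06 m/s.
At x = 60.5 m, t = x/vₓ = 60.5/29.95 = 2.020 s.
Vertical velocity there: v_y = v_y0 − g t = 23.06 − 16.5 × 2.020 = −10.27 m/s.
Speed: √(vₓ² + v_y²) = √(29.95² + 10.27²) = 31.66 m/s.

31.66 m/s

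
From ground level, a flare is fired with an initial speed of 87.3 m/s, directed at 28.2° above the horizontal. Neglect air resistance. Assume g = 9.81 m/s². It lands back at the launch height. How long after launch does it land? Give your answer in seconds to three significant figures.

Resolve: vₓ = 87.30 cos 28.2° = 76.94 m/s and v_y0 = 87.30 sin 28.2° = 41.25 m/s.
It returns to y = 0 when t = 2 v_y0 / g = 2(41.25)/9.81 = 8.411 s.

8.41 s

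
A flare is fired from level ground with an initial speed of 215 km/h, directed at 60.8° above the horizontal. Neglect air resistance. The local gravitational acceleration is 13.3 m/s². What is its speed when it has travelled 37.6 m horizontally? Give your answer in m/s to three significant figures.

Convert: 215 km/h = 215/3.6 = 59.72 m/s.
vₓ = 59.72 cos 60.8° = 29.14 m/s; v_y0 = 59.72 sin 60.8° = 52.13 m/s.
At x = 37.6 m, t = x/vₓ = 37.6/29.14 = 1.290 s.
Vertical velocity there: v_y = v_y0 − g t = 52.13 − 13.3 × 1.290 = 34.97 m/s.
Speed: √(vₓ² + v_y²) = √(29.14² + 34.97²) = 45.52 m/s.

45.5 m/s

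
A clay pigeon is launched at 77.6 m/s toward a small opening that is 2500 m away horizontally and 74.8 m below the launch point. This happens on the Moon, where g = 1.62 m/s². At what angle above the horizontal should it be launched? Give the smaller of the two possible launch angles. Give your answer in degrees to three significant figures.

Trajectory: y = x tanθ − g x² (1 + tan²θ)/(2v₀²). With x = 2500, y = −74.8, v₀ = 77.6, g = 1.62:
840.7 tan²θ − 2500 tanθ + (765.9) = 0.
tanθ = [2500 ± √(2500² − 4 × 840.7 × (765.9))] / (2 × 840.7) = (2500 ± 1917) / 1681, giving tanθ = 0.3468 or 2.627.
θ = 19.13° or 69.16°; the smaller is 19.13°.

19.1°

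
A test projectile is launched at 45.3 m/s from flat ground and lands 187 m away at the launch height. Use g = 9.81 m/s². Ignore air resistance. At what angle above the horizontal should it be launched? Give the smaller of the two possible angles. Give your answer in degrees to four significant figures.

From R = (v₀²/g) sin 2θ: sin 2θ = 9.81 × 187 / 2052.1 = 0.8940.
2θ = 63.37° or 180° − 63.37° = 116.6°, so θ = 31.69° or 58.31°.
The smaller angle is 31.69°.

31.69°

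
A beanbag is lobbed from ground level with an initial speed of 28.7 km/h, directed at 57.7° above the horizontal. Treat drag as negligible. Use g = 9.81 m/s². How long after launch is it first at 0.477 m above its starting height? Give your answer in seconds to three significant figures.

0.0749 s

Convert: 28.7 km/h = 28.7/3.6 = 7.972 m/s.
Components: vₓ = 7.972 cos 57.7° = 4.260 m/s, v_y0 = 7.972 sin 57.7° = 6.739 m/s.
Set y = v_y0 t − ½ g t² = 0.477: 4.905 t² − 6.739 t + 0.477 = 0.
Quadratic formula: t = (6.739 ± √36.050) / 9.81 = (6.739 ± 6.004) / 9.81 → t = 0.07487 s or 1.299 s.
The first (ascending) time is 0.07487 s.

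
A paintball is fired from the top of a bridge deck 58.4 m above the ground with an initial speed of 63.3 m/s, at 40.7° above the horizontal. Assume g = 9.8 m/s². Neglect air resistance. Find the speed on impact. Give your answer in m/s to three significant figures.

Horizontal component vₓ = 63.30 cos 40.7° = 47.99 m/s; vertical v_y0 = 63.30 sin 40.7° = 41.28 m/s.
The projectile lands when y = 58.4 + (41.28) t − ½·9.80·t² = 0. Positive root: t = (41.28 + √(41.28² + 2·9.80·58.4)) / 9.80 = (41.28 + 53.37) / 9.80 = 9.658 s.
Vertical velocity at impact: v_y = v_y0 − g t = 41.28 − 9.80 × 9.658 = −53.37 m/s.
Speed: |v| = √(vₓ² + v_y²) = √(47.99² + 53.37²) = 71.77 m/s.

71.8 m/s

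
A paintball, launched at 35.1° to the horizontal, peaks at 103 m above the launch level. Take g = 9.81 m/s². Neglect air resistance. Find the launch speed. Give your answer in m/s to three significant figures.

At the peak v_y = 0, so v_y0 = √(2gH) = √(2 × 9.81 × 103) = 44.95 m/s.
v_y0 = v₀ sin θ ⇒ v₀ = 44.95 / sin 35.1° = 78.18 m/s.

78.2 m/s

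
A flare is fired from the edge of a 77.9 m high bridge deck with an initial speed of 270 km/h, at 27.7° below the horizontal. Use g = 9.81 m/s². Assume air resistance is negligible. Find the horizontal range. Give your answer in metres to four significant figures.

118.6 m

Convert: 270 km/h = 270/3.6 = 75.00 m/s.
vₓ = 75.00 cos 27.7° = 66.40 m/s; v_y0 = −34.86 m/s (downward).
Vertical motion (up positive, ground at y = 0): 4.905 t² − (−34.86) t − 77.9 = 0, so t = (−34.86 + √(34.86² + 2·9.81·77.9)) / 9.81 = (−34.86 + 52.38) / 9.81 = 1.786 s.
Horizontal distance: R = vₓ t = 66.40 × 1.786 = 118.6 m.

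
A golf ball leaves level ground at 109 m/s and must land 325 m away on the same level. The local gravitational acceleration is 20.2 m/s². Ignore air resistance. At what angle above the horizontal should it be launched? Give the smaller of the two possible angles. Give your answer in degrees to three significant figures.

Level-ground range R = v₀² sin(2θ)/g ⇒ sin(2θ) = gR/v₀² = 20.2 × 325 / 109² = 0.5526.
2θ = 33.54° or 180° − 33.54° = 146.5°, so θ = 16.77° or 73.23°.
The smaller angle is 16.77°.

16.8°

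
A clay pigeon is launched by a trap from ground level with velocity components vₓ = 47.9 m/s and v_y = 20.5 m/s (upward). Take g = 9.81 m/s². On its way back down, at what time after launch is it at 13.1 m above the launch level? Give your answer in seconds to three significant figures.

Require v_y0 t − ½ g t² = 13.1, i.e. 4.905 t² − 20.50 t + 13.1 = 0.
Quadratic formula: t = (20.50 ± √163.23) / 9.81 = (20.50 ± 12.78) / 9.81 → t = 0.7874 s or 3.392 s.
The descending-branch root is 3.392 s.

3.39 s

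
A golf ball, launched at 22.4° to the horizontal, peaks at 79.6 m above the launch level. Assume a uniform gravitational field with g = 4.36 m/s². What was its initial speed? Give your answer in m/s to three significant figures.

69.1 m/s

At the peak v_y = 0, so v_y0 = √(2gH) = √(2 × 4.36 × 79.6) = 26.35 m/s.
v_y0 = v₀ sin θ ⇒ v₀ = 26.35 / sin 22.4° = 69.14 m/s.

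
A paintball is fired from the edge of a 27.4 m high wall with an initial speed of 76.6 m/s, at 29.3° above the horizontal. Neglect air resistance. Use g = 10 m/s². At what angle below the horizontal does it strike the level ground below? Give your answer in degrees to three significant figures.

33.5°

vₓ = 76.60 cos 29.3° = 66.80 m/s; v_y0 = 76.60 sin 29.3° = 37.49 m/s.
The projectile lands when y = 27.4 + (37.49) t − ½·10.0·t² = 0. Positive root: t = (37.49 + √(37.49² + 2·10.0·27.4)) / 10.0 = (37.49 + 44.20) / 10.0 = 8.168 s.
At impact: v_y = v_y0 − g t = −44.20 m/s; vₓ = 66.80 m/s.
Angle below horizontal: arctan(|v_y|/vₓ) = arctan(44.20/66.80) = 33.49°.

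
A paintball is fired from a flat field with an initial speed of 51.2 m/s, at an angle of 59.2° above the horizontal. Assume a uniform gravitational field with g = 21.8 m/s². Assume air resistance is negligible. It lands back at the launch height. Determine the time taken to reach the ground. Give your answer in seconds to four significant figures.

4.035 s

Components: vₓ = 51.20 cos 59.2° = 26.22 m/s, v_y0 = 51.20 sin 59.2° = 43.98 m/s.
Time of flight on level ground: T = 2 v_y0 / g = 2 × 43.98 / 21.8 = 4.035 s.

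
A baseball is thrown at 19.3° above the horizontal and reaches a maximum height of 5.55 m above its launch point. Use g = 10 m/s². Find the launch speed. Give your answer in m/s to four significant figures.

At the peak v_y = 0, so v_y0 = √(2gH) = √(2 × 10.0 × 5.55) = 10.54 m/s.
v_y0 = v₀ sin θ ⇒ v₀ = 10.54 / sin 19.3° = 31.88 m/s.

31.88 m/s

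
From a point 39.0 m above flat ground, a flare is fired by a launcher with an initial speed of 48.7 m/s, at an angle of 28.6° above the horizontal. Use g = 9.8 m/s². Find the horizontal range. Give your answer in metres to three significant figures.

vₓ = 48.70 cos 28.6° = 42.76 m/s; v_y0 = 48.70 sin 28.6° = 23.31 m/s.
Vertical motion (up positive, ground at y = 0): 4.900 t² − (23.31) t − 39.0 = 0, so t = (23.31 + √(23.31² + 2·9.80·39.0)) / 9.80 = (23.31 + 36.16) / 9.80 = 6.069 s.
Horizontal distance: R = vₓ t = 42.76 × 6.069 = 259.5 m.

259 m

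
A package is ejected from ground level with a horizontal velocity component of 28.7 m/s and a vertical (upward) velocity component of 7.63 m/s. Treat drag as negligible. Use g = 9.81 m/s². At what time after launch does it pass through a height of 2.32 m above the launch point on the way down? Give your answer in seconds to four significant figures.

Require v_y0 t − ½ g t² = 2.32, i.e. 4.905 t² − 7.630 t + 2.32 = 0.
Quadratic formula: t = (7.630 ± √12.698) / 9.81 = (7.630 ± 3.563) / 9.81 → t = 0.4145 s or 1.141 s.
The descending-branch root is 1.141 s.

1.141 s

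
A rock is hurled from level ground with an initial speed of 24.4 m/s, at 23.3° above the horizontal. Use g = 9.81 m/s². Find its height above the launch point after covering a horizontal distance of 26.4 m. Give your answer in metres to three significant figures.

Resolve: vₓ = 24.40 cos 23.3° = 22.41 m/s and v_y0 = 24.40 sin 23.3° = 9.651 m/s.
At x = 26.4 m, t = x/vₓ = 26.4/22.41 = 1.178 s.
Height: y = v_y0 t − ½ g t² = 9.651 × 1.178 − 4.905 × 1.178² = 11.37 − 6.807 = 4.563 m.

4.56 m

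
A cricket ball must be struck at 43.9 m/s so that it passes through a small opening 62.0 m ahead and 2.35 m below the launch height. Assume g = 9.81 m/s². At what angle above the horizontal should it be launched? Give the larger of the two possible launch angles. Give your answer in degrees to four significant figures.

80.86°

Trajectory: y = x tanθ − g x² (1 + tan²θ)/(2v₀²). With x = 62.0, y = −2.35, v₀ = 43.9, g = 9.81:
9.783 tan²θ − 62.0 tanθ + (7.433) = 0.
tanθ = [62.0 ± √(62.0² − 4 × 9.783 × (7.433))] / (2 × 9.783) = (62.0 ± 59.61) / 19.57, giving tanθ = 0.1223 or 6.215.
θ = 6.970° or 80.86°; the larger is 80.86°.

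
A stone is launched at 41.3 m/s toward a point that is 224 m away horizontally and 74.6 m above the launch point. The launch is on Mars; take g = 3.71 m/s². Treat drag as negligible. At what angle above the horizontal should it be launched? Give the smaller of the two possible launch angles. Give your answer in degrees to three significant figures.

Trajectory: y = x tanθ − g x² (1 + tan²θ)/(2v₀²). With x = 224, y = 74.6, v₀ = 41.3, g = 3.71:
54.57 tan²θ − 224 tanθ + (129.2) = 0.
tanθ = [224 ± √(224² − 4 × 54.57 × (129.2))] / (2 × 54.57) = (224 ± 148.3) / 109.1, giving tanθ = 0.6940 or 3.411.
θ = 34.76° or 73.66°; the smaller is 34.76°.

34.8°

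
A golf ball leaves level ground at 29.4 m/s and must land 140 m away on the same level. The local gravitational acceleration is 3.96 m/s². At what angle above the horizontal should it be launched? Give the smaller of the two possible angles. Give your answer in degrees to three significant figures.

R = v₀² sin 2θ / g gives sin 2θ = gR/v₀² = 3.96·140/29.4² = 0.6414.
2θ = 39.90° or 180° − 39.90° = 140.1°, so θ = 19.95° or 70.05°.
The smaller angle is 19.95°.

19.9°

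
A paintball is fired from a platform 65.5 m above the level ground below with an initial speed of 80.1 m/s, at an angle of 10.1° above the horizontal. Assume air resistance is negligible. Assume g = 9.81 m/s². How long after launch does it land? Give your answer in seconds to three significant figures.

Resolve: vₓ = 80.10 cos 10.1° = 78.86 m/s and v_y0 = 80.10 sin 10.1° = 14.05 m/s.
The projectile lands when y = 65.5 + (14.05) t − ½·9.81·t² = 0. Positive root: t = (14.05 + √(14.05² + 2·9.81·65.5)) / 9.81 = (14.05 + 38.50) / 9.81 = 5.357 s.

5.36 s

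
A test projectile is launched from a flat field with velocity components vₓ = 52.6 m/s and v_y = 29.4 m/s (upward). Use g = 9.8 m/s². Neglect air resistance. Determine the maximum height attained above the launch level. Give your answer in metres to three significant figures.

44.1 m

At the apex v_y = 0, so H = v_y0²/(2g) = 29.40²/19.60 = 44.10 m.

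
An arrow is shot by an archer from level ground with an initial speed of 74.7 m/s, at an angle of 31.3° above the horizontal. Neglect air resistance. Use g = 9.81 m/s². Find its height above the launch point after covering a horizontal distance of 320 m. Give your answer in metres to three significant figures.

71.3 m

Horizontal component vₓ = 74.70 cos 31.3° = 63.83 m/s; vertical v_y0 = 74.70 sin 31.3° = 38.81 m/s.
At x = 320 m, t = x/vₓ = 320/63.83 = 5.013 s.
Height: y = v_y0 t − ½ g t² = 38.81 × 5.013 − 4.905 × 5.013² = 194.6 − 123.3 = 71.28 m.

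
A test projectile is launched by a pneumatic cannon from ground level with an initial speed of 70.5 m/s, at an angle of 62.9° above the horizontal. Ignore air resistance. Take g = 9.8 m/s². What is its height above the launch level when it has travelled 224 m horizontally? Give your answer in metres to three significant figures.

Components: vₓ = 70.50 cos 62.9° = 32.12 m/s, v_y0 = 70.50 sin 62.9° = 62.76 m/s.
At x = 224 m, t = x/vₓ = 224/32.12 = 6.975 s.
Height: y = v_y0 t − ½ g t² = 62.76 × 6.975 − 4.900 × 6.975² = 437.7 − 238.4 = 199.4 m.

199 m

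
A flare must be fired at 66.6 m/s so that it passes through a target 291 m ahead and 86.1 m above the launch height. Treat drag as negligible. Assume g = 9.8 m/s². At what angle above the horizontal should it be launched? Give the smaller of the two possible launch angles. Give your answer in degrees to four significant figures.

40.34°

Trajectory: y = x tanθ − g x² (1 + tan²θ)/(2v₀²). With x = 291, y = 86.1, v₀ = 66.6, g = 9.80:
93.55 tan²θ − 291 tanθ + (179.6) = 0.
tanθ = [291 ± √(291² − 4 × 93.55 × (179.6))] / (2 × 93.55) = (291 ± 132.1) / 187.1, giving tanθ = 0.8491 or 2.262.
θ = 40.34° or 66.15°; the smaller is 40.34°.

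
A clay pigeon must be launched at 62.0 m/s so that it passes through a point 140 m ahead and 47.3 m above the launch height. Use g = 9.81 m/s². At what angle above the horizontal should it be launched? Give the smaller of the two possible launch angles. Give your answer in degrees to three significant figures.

29.9°

Trajectory: y = x tanθ − g x² (1 + tan²θ)/(2v₀²). With x = 140, y = 47.3, v₀ = 62.0, g = 9.81:
25.01 tan²θ − 140 tanθ + (72.31) = 0.
tanθ = [140 ± √(140² − 4 × 25.01 × (72.31))] / (2 × 25.01) = (140 ± 111.2) / 50.02, giving tanθ = 0.5757 or 5.022.
θ = 29.93° or 78.74°; the smaller is 29.93°.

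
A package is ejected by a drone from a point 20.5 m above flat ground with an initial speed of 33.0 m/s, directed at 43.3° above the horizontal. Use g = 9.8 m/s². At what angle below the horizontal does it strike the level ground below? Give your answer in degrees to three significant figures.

51.5°

Horizontal component vₓ = 33.00 cos 43.3° = 24.02 m/s; vertical v_y0 = 33.00 sin 43.3° = 22.63 m/s.
Vertical motion (up positive, ground at y = 0): 4.900 t² − (22.63) t − 20.5 = 0, so t = (22.63 + √(22.63² + 2·9.80·20.5)) / 9.80 = (22.63 + 30.23) / 9.80 = 5.394 s.
At impact: v_y = v_y0 − g t = −30.23 m/s; vₓ = 24.02 m/s.
Angle below horizontal: arctan(|v_y|/vₓ) = arctan(30.23/24.02) = 51.54°.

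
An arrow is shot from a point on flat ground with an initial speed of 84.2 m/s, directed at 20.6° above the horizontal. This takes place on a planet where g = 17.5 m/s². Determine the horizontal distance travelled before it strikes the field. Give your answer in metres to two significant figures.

Components: vₓ = 84.20 cos 20.6° = 78.82 m/s, v_y0 = 84.20 sin 20.6° = 29.63 m/s.
Flight time T = 2 v_y0 / g = 3.386 s.
Horizontal distance R = vₓ T = 78.82 × 3.386 = 266.8 m.

270 m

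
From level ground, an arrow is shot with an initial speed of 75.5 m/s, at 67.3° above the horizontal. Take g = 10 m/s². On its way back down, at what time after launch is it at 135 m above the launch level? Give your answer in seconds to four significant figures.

11.60 s

Horizontal component vₓ = 75.50 cos 67.3° = 29.14 m/s; vertical v_y0 = 75.50 sin 67.3° = 69.65 m/s.
Require v_y0 t − ½ g t² = 135, i.e. 5.000 t² − 69.65 t + 135 = 0.
Quadratic formula: t = (69.65 ± √2151.3) / 10.0 = (69.65 ± 46.38) / 10.0 → t = 2.327 s or 11.60 s.
The descending-branch root is 11.60 s.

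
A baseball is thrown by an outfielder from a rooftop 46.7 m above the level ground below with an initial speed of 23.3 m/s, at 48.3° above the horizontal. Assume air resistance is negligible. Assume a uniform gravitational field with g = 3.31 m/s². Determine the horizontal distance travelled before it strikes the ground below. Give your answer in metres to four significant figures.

197.3 m

Components: vₓ = 23.30 cos 48.3° = 15.50 m/s, v_y0 = 23.30 sin 48.3° = 17.40 m/s.
The projectile lands when y = 46.7 + (17.40) t − ½·3.31·t² = 0. Positive root: t = (17.40 + √(17.40² + 2·3.31·46.7)) / 3.31 = (17.40 + 24.73) / 3.31 = 12.73 s.
Horizontal distance: R = vₓ t = 15.50 × 12.73 = 197.3 m.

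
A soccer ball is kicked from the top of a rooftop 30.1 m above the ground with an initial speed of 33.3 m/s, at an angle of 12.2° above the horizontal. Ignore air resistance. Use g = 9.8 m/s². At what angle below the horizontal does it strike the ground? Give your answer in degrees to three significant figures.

37.8°

Components: vₓ = 33.30 cos 12.2° = 32.55 m/s, v_y0 = 33.30 sin 12.2° = 7.037 m/s.
The projectile lands when y = 30.1 + (7.037) t − ½·9.80·t² = 0. Positive root: t = (7.037 + √(7.037² + 2·9.80·30.1)) / 9.80 = (7.037 + 25.29) / 9.80 = 3.298 s.
At impact: v_y = v_y0 − g t = −25.29 m/s; vₓ = 32.55 m/s.
Angle below horizontal: arctan(|v_y|/vₓ) = arctan(25.29/32.55) = 37.85°.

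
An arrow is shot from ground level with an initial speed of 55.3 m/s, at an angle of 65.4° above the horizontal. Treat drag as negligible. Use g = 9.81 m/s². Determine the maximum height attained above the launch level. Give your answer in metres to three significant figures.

Horizontal component vₓ = 55.30 cos 65.4° = 23.02 m/s; vertical v_y0 = 55.30 sin 65.4° = 50.28 m/s.
Maximum height: H = v_y0² / (2g) = 50.28² / (2 × 9.81) = 128.9 m.

129 m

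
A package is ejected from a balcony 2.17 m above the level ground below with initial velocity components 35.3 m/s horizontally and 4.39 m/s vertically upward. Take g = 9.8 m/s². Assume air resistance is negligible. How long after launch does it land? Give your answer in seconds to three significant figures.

1.25 s

Vertical motion (up positive, ground at y = 0): 4.900 t² − (4.390) t − 2.17 = 0, so t = (4.390 + √(4.390² + 2·9.80·2.17)) / 9.80 = (4.390 + 7.862) / 9.80 = 1.250 s.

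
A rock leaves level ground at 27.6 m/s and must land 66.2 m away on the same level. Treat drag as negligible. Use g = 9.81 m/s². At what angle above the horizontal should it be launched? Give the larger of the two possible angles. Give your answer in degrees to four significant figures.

From R = (v₀²/g) sin 2θ: sin 2θ = 9.81 × 66.2 / 761.76 = 0.8525.
2θ = 58.49° or 180° − 58.49° = 121.5°, so θ = 29.24° or 60.76°.
The larger angle is 60.76°.

60.76°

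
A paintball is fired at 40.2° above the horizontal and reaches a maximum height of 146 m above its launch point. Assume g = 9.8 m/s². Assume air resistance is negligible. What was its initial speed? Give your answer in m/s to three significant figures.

At the peak v_y = 0, so v_y0 = √(2gH) = √(2 × 9.80 × 146) = 53.49 m/s.
v_y0 = v₀ sin θ ⇒ v₀ = 53.49 / sin 40.2° = 82.88 m/s.

82.9 m/s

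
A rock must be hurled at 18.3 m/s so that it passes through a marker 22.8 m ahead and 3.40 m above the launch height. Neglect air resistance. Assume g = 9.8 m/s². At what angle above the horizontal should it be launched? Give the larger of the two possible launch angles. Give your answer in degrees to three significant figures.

Trajectory: y = x tanθ − g x² (1 + tan²θ)/(2v₀²). With x = 22.8, y = 3.40, v₀ = 18.3, g = 9.80:
7.606 tan²θ − 22.8 tanθ + (11.01) = 0.
tanθ = [22.8 ± √(22.8² − 4 × 7.606 × (11.01))] / (2 × 7.606) = (22.8 ± 13.60) / 15.21, giving tanθ = 0.6047 or 2.393.
θ = 31.16° or 67.32°; the larger is 67.32°.

67.3°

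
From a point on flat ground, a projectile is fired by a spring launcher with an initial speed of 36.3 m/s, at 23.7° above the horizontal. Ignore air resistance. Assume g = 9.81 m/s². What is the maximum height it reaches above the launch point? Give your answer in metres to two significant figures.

11 m

vₓ = 36.30 cos 23.7° = 33.24 m/s; v_y0 = 36.30 sin 23.7° = 14.59 m/s.
At the apex v_y = 0, so H = v_y0²/(2g) = 14.59²/19.62 = 10.85 m.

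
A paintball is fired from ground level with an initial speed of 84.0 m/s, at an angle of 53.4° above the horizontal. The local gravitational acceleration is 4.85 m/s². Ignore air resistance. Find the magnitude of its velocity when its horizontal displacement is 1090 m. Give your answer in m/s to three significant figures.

62.9 m/s

Horizontal component vₓ = 84.00 cos 53.4° = 50.08 m/s; vertical v_y0 = 84.00 sin 53.4° = 67.44 m/s.
x = vₓ t ⇒ t = 1090/50.08 = 21.76 s.
Vertical velocity there: v_y = v_y0 − g t = 67.44 − 4.85 × 21.76 = −38.12 m/s.
Speed: √(vₓ² + v_y²) = √(50.08² + 38.12²) = 62.94 m/s.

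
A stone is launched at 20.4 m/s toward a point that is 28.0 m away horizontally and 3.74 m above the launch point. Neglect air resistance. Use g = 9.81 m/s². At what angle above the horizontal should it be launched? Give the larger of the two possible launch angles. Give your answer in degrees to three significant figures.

67.9°

Trajectory: y = x tanθ − g x² (1 + tan²θ)/(2v₀²). With x = 28.0, y = 3.74, v₀ = 20.4, g = 9.81:
9.240 tan²θ − 28.0 tanθ + (12.98) = 0.
tanθ = [28.0 ± √(28.0² − 4 × 9.240 × (12.98))] / (2 × 9.240) = (28.0 ± 17.44) / 18.48, giving tanθ = 0.5713 or 2.459.
θ = 29.74° or 67.87°; the larger is 67.87°.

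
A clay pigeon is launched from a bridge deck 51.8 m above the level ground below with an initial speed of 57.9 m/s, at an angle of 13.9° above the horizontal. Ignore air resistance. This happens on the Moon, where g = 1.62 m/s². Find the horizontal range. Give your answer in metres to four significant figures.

1142 m

Resolve: vₓ = 57.90 cos 13.9° = 56.20 m/s and v_y0 = 57.90 sin 13.9° = 13.91 m/s.
The projectile lands when y = 51.8 + (13.91) t − ½·1.62·t² = 0. Positive root: t = (13.91 + √(13.91² + 2·1.62·51.8)) / 1.62 = (13.91 + 19.01) / 1.62 = 20.32 s.
Horizontal distance: R = vₓ t = 56.20 × 20.32 = 1142 m.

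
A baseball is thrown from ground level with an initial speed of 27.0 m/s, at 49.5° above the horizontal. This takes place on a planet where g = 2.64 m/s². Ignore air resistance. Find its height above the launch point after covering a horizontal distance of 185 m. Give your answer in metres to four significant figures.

vₓ = 27.00 cos 49.5° = 17.54 m/s; v_y0 = 27.00 sin 49.5° = 20.53 m/s.
Time to reach x = 185 m: t = x/vₓ = 185/17.54 = 10.55 s.
Height: y = v_y0 t − ½ g t² = 20.53 × 10.55 − 1.320 × 10.55² = 216.6 − 146.9 = 69.68 m.

69.68 m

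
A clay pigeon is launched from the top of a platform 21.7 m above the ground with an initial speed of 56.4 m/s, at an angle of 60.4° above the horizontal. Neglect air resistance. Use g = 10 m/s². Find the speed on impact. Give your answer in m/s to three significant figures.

60.1 m/s

Horizontal component vₓ = 56.40 cos 60.4° = 27.86 m/s; vertical v_y0 = 56.40 sin 60.4° = 49.04 m/s.
With up positive and y = 0 at the ground: y(t) = 21.7 + (49.04) t − 5.000 t². Setting y = 0 and taking the positive root: t = [49.04 + √(49.04² + 2·10.0·21.7)] / 10.0 = (49.04 + 53.28) / 10.0 = 10.23 s.
Vertical velocity at impact: v_y = v_y0 − g t = 49.04 − 10.0 × 10.23 = −53.28 m/s.
Speed: |v| = √(vₓ² + v_y²) = √(27.86² + 53.28²) = 60.12 m/s.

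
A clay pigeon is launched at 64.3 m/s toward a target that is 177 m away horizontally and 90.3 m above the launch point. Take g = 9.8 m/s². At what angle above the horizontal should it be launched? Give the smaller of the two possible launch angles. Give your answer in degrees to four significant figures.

Trajectory: y = x tanθ − g x² (1 + tan²θ)/(2v₀²). With x = 177, y = 90.3, v₀ = 64.3, g = 9.80:
37.13 tan²θ − 177 tanθ + (127.4) = 0.
tanθ = [177 ± √(177² − 4 × 37.13 × (127.4))] / (2 × 37.13) = (177 ± 111.4) / 74.26, giving tanθ = 0.8838 or 3.883.
θ = 41.47° or 75.56°; the smaller is 41.47°.

41.47°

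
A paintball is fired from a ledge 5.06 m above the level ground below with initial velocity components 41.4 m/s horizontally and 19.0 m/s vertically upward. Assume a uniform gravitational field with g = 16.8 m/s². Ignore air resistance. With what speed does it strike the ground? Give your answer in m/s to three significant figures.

The projectile lands when y = 5.06 + (19.00) t − ½·16.8·t² = 0. Positive root: t = (19.00 + √(19.00² + 2·16.8·5.06)) / 16.8 = (19.00 + 23.04) / 16.8 = 2.503 s.
Vertical velocity at impact: v_y = v_y0 − g t = 19.00 − 16.8 × 2.503 = −23.04 m/s.
Speed: |v| = √(vₓ² + v_y²) = √(41.40² + 23.04²) = 47.38 m/s.

47.4 m/s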